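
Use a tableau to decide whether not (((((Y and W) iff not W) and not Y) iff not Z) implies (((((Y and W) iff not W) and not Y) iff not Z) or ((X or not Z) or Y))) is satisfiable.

Initial set: {not (((((Y and W) iff not W) and not Y) iff not Z) implies (((((Y and W) iff not W) and not Y) iff not Z) or ((X or not Z) or Y)))}.
not (((((Y and W) iff not W) and not Y) iff not Z) implies (((((Y and W) iff not W) and not Y) iff not Z) or ((X or not Z) or Y))): α-rule — add ((((Y and W) iff not W) and not Y) iff not Z), not (((((Y and W) iff not W) and not Y) iff not Z) or ((X or not Z) or Y)).
not (((((Y and W) iff not W) and not Y) iff not Z) or ((X or not Z) or Y)): α-rule — add not ((((Y and W) iff not W) and not Y) iff not Z), not ((X or not Z) or Y).
not ((X or not Z) or Y): α-rule — add not (X or not Z), not Y.
not (X or not Z): α-rule — add not X, not not Z.
((((Y and W) iff not W) and not Y) iff not Z): β-rule — branch into (((Y and W) iff not W) and not Y), not Z  //  not (((Y and W) iff not W) and not Y), not not Z.
  branch 1 (add (((Y and W) iff not W) and not Y), not Z):
    × closes — contains both Z and not Z.
  branch 2 (add not (((Y and W) iff not W) and not Y), not not Z):
    not ((((Y and W) iff not W) and not Y) iff not Z): β-rule — branch into (((Y and W) iff not W) and not Y), not not Z  //  not (((Y and W) iff not W) and not Y), not Z.
      branch 2.1 (add (((Y and W) iff not W) and not Y), not not Z):
        (((Y and W) iff not W) and not Y): α-rule — add ((Y and W) iff not W), not Y.
        not (((Y and W) iff not W) and not Y): β-rule — branch into not ((Y and W) iff not W)  //  not not Y.
          branch 2.1.1 (add not ((Y and W) iff not W)):
            ((Y and W) iff not W): β-rule — branch into (Y and W), not W  //  not (Y and W), not not W.
              branch 2.1.1.1 (add (Y and W), not W):
                (Y and W): α-rule — add Y, W.
                × closes — contains both Y and not Y.
              branch 2.1.1.2 (add not (Y and W), not not W):
                not ((Y and W) iff not W): β-rule — branch into (Y and W), not not W  //  not (Y and W), not W.
                  branch 2.1.1.2.1 (add (Y and W), not not W):
                    (Y and W): α-rule — add Y, W.
                    × closes — contains both Y and not Y.
                  branch 2.1.1.2.2 (add not (Y and W), not W):
                    × closes — contains both W and not W.
          branch 2.1.2 (add not not Y):
            × closes — contains both Y and not Y.
      branch 2.2 (add not (((Y and W) iff not W) and not Y), not Z):
        × closes — contains both Z and not Z.
All 6 branches close.
Every branch closed; the formula is unsatisfiable.

Unsatisfiable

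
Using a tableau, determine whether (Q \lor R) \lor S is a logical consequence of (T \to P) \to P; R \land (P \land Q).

Initial set: {((T \to P) \to P); (R \land (P \land Q)); \lnot ((Q \lor R) \lor S)}.
(R \land (P \land Q)): α-rule — add R, (P \land Q).
\lnot ((Q \lor R) \lor S): α-rule — add \lnot (Q \lor R), \lnot S.
(P \land Q): α-rule — add P, Q.
\lnot (Q \lor R): α-rule — add \lnot Q, \lnot R.
× closes — contains both Q and \lnot Q.
All 1 branch closes.
Every branch closed, so the premises entail the conclusion.

Yes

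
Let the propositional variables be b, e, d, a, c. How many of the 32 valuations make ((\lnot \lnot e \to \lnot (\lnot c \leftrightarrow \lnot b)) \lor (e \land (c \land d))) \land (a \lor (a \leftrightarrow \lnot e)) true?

18

Initial set: {(((\lnot \lnot e \to \lnot (\lnot c \leftrightarrow \lnot b)) \lor (e \land (c \land d))) \land (a \lor (a \leftrightarrow \lnot e)))}.
(((\lnot \lnot e \to \lnot (\lnot c \leftrightarrow \lnot b)) \lor (e \land (c \land d))) \land (a \lor (a \leftrightarrow \lnot e))): α-rule — add ((\lnot \lnot e \to \lnot (\lnot c \leftrightarrow \lnot b)) \lor (e \land (c \land d))), (a \lor (a \leftrightarrow \lnot e)).
((\lnot \lnot e \to \lnot (\lnot c \leftrightarrow \lnot b)) \lor (e \land (c \land d))): β-rule — branch into (\lnot \lnot e \to \lnot (\lnot c \leftrightarrow \lnot b))  //  (e \land (c \land d)).
  branch 1 (add (\lnot \lnot e \to \lnot (\lnot c \leftrightarrow \lnot b))):
    (a \lor (a \leftrightarrow \lnot e)): β-rule — branch into a  //  (a \leftrightarrow \lnot e).
      branch 1.1 (add a):
        (\lnot \lnot e \to \lnot (\lnot c \leftrightarrow \lnot b)): β-rule — branch into \lnot \lnot \lnot e  //  \lnot (\lnot c \leftrightarrow \lnot b).
          branch 1.1.1 (add \lnot \lnot \lnot e):
            \lnot \lnot \lnot e: drop double negation, giving \lnot e.
            ○ open, literals {a=true, e=false}.
          branch 1.1.2 (add \lnot (\lnot c \leftrightarrow \lnot b)):
            \lnot (\lnot c \leftrightarrow \lnot b): β-rule — branch into \lnot c, \lnot \lnot b  //  \lnot \lnot c, \lnot b.
              branch 1.1.2.1 (add \lnot c, \lnot \lnot b):
                ○ open, literals {a=true, b=true, c=false}.
              branch 1.1.2.2 (add \lnot \lnot c, \lnot b):
                ○ open, literals {a=true, b=false, c=true}.
      branch 1.2 (add (a \leftrightarrow \lnot e)):
        (\lnot \lnot e \to \lnot (\lnot c \leftrightarrow \lnot b)): β-rule — branch into \lnot \lnot \lnot e  //  \lnot (\lnot c \leftrightarrow \lnot b).
          branch 1.2.1 (add \lnot \lnot \lnot e):
            \lnot \lnot \lnot e: drop double negation, giving \lnot e.
            (a \leftrightarrow \lnot e): β-rule — branch into a, \lnot e  //  \lnot a, \lnot \lnot e.
              branch 1.2.1.1 (add a, \lnot e):
                ○ open, literals {a=true, e=false}.
              branch 1.2.1.2 (add \lnot a, \lnot \lnot e):
                × closes — contains both e and \lnot e.
          branch 1.2.2 (add \lnot (\lnot c \leftrightarrow \lnot b)):
            (a \leftrightarrow \lnot e): β-rule — branch into a, \lnot e  //  \lnot a, \lnot \lnot e.
              branch 1.2.2.1 (add a, \lnot e):
                \lnot (\lnot c \leftrightarrow \lnot b): β-rule — branch into \lnot c, \lnot \lnot b  //  \lnot \lnot c, \lnot b.
                  branch 1.2.2.1.1 (add \lnot c, \lnot \lnot b):
                    ○ open, literals {a=true, b=true, c=false, e=false}.
                  branch 1.2.2.1.2 (add \lnot \lnot c, \lnot b):
                    ○ open, literals {a=true, b=false, c=true, e=false}.
              branch 1.2.2.2 (add \lnot a, \lnot \lnot e):
                \lnot (\lnot c \leftrightarrow \lnot b): β-rule — branch into \lnot c, \lnot \lnot b  //  \lnot \lnot c, \lnot b.
                  branch 1.2.2.2.1 (add \lnot c, \lnot \lnot b):
                    ○ open, literals {a=false, b=true, c=false, e=true}.
                  branch 1.2.2.2.2 (add \lnot \lnot c, \lnot b):
                    ○ open, literals {a=false, b=false, c=true, e=true}.
  branch 2 (add (e \land (c \land d))):
    (e \land (c \land d)): α-rule — add e, (c \land d).
    (c \land d): α-rule — add c, d.
    (a \lor (a \leftrightarrow \lnot e)): β-rule — branch into a  //  (a \leftrightarrow \lnot e).
      branch 2.1 (add a):
        ○ open, literals {a=true, c=true, d=true, e=true}.
      branch 2.2 (add (a \leftrightarrow \lnot e)):
        (a \leftrightarrow \lnot e): β-rule — branch into a, \lnot e  //  \lnot a, \lnot \lnot e.
          branch 2.2.1 (add a, \lnot e):
            × closes — contains both e and \lnot e.
          branch 2.2.2 (add \lnot a, \lnot \lnot e):
            ○ open, literals {a=false, c=true, d=true, e=true}.
2 branches closed, 10 open.
Each open branch fixes some atoms; the unmentioned ones are free. Counting distinct full assignments: branch {a=true, e=false} (b, d, c) contributes 8 new; branch {a=true, b=true, c=false} (e, d) contributes 2 new; branch {a=true, b=false, c=true} (e, d) contributes 2 new; branch {a=true, e=false} (b, d, c) contributes 0 new; branch {a=true, b=true, c=false, e=false} (d) contributes 0 new; branch {a=true, b=false, c=true, e=false} (d) contributes 0 new; branch {a=false, b=true, c=false, e=true} (d) contributes 2 new; branch {a=false, b=false, c=true, e=true} (d) contributes 2 new; branch {a=true, c=true, d=true, e=true} (b) contributes 1 new; branch {a=false, c=true, d=true, e=true} (b) contributes 1 new. Total: 18.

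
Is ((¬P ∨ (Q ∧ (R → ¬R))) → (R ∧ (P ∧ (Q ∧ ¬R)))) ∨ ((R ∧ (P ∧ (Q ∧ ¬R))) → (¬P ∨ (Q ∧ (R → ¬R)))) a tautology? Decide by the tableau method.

Valid

Assume the negation and expand:
Initial set: {F (((¬P ∨ (Q ∧ (R → ¬R))) → (R ∧ (P ∧ (Q ∧ ¬R)))) ∨ ((R ∧ (P ∧ (Q ∧ ¬R))) → (¬P ∨ (Q ∧ (R → ¬R)))))}.
F (((¬P ∨ (Q ∧ (R → ¬R))) → (R ∧ (P ∧ (Q ∧ ¬R)))) ∨ ((R ∧ (P ∧ (Q ∧ ¬R))) → (¬P ∨ (Q ∧ (R → ¬R))))): α-rule — add F ((¬P ∨ (Q ∧ (R → ¬R))) → (R ∧ (P ∧ (Q ∧ ¬R)))), F ((R ∧ (P ∧ (Q ∧ ¬R))) → (¬P ∨ (Q ∧ (R → ¬R)))).
F ((¬P ∨ (Q ∧ (R → ¬R))) → (R ∧ (P ∧ (Q ∧ ¬R)))): α-rule — add T (¬P ∨ (Q ∧ (R → ¬R))), F (R ∧ (P ∧ (Q ∧ ¬R))).
F ((R ∧ (P ∧ (Q ∧ ¬R))) → (¬P ∨ (Q ∧ (R → ¬R)))): α-rule — add T (R ∧ (P ∧ (Q ∧ ¬R))), F (¬P ∨ (Q ∧ (R → ¬R))).
T (R ∧ (P ∧ (Q ∧ ¬R))): α-rule — add T R, T (P ∧ (Q ∧ ¬R)).
F (¬P ∨ (Q ∧ (R → ¬R))): α-rule — add F ¬P, F (Q ∧ (R → ¬R)).
T (P ∧ (Q ∧ ¬R)): α-rule — add T P, T (Q ∧ ¬R).
T (Q ∧ ¬R): α-rule — add T Q, T ¬R.
× closes — contains both R and ¬R.
All 1 branch closes.
Every branch closed, so the negation is unsatisfiable and the formula is valid.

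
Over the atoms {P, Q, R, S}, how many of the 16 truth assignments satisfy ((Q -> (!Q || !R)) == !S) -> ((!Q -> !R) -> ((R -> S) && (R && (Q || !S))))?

Initial set: {T (((Q -> (!Q || !R)) == !S) -> ((!Q -> !R) -> ((R -> S) && (R && (Q || !S)))))}.
T (((Q -> (!Q || !R)) == !S) -> ((!Q -> !R) -> ((R -> S) && (R && (Q || !S))))): β-rule — branch into F ((Q -> (!Q || !R)) == !S)  //  T ((!Q -> !R) -> ((R -> S) && (R && (Q || !S)))).
  branch 1 (add F ((Q -> (!Q || !R)) == !S)):
    F ((Q -> (!Q || !R)) == !S): β-rule — branch into T (Q -> (!Q || !R)), F !S  //  F (Q -> (!Q || !R)), T !S.
      branch 1.1 (add T (Q -> (!Q || !R)), F !S):
        T (Q -> (!Q || !R)): β-rule — branch into F Q  //  T (!Q || !R).
          branch 1.1.1 (add F Q):
            ○ open, literals {Q=false, S=true}.
          branch 1.1.2 (add T (!Q || !R)):
            T (!Q || !R): β-rule — branch into T !Q  //  T !R.
              branch 1.1.2.1 (add T !Q):
                ○ open, literals {Q=false, S=true}.
              branch 1.1.2.2 (add T !R):
                ○ open, literals {R=false, S=true}.
      branch 1.2 (add F (Q -> (!Q || !R)), T !S):
        F (Q -> (!Q || !R)): α-rule — add T Q, F (!Q || !R).
        F (!Q || !R): α-rule — add F !Q, F !R.
        ○ open, literals {Q=true, R=true, S=false}.
  branch 2 (add T ((!Q -> !R) -> ((R -> S) && (R && (Q || !S))))):
    T ((!Q -> !R) -> ((R -> S) && (R && (Q || !S)))): β-rule — branch into F (!Q -> !R)  //  T ((R -> S) && (R && (Q || !S))).
      branch 2.1 (add F (!Q -> !R)):
        F (!Q -> !R): α-rule — add T !Q, F !R.
        ○ open, literals {Q=false, R=true}.
      branch 2.2 (add T ((R -> S) && (R && (Q || !S)))):
        T ((R -> S) && (R && (Q || !S))): α-rule — add T (R -> S), T (R && (Q || !S)).
        T (R && (Q || !S)): α-rule — add T R, T (Q || !S).
        T (R -> S): β-rule — branch into F R  //  T S.
          branch 2.2.1 (add F R):
            × closes — contains both R and !R.
          branch 2.2.2 (add T S):
            T (Q || !S): β-rule — branch into T Q  //  T !S.
              branch 2.2.2.1 (add T Q):
                ○ open, literals {Q=true, R=true, S=true}.
              branch 2.2.2.2 (add T !S):
                × closes — contains both S and !S.
2 branches closed, 6 open.
Each open branch fixes some atoms; the unmentioned ones are free. Counting distinct full assignments: branch {Q=false, S=true} (P, R) contributes 4 new; branch {Q=false, S=true} (P, R) contributes 0 new; branch {R=false, S=true} (P, Q) contributes 2 new; branch {Q=true, R=true, S=false} (P) contributes 2 new; branch {Q=false, R=true} (P, S) contributes 2 new; branch {Q=true, R=true, S=true} (P) contributes 2 new. Total: 12.

12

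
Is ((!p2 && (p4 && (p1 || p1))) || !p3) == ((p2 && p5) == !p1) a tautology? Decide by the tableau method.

Assume the negation and expand:
Initial set: {!(((!p2 && (p4 && (p1 || p1))) || !p3) == ((p2 && p5) == !p1))}.
!(((!p2 && (p4 && (p1 || p1))) || !p3) == ((p2 && p5) == !p1)): β-rule — branch into ((!p2 && (p4 && (p1 || p1))) || !p3), !((p2 && p5) == !p1)  //  !((!p2 && (p4 && (p1 || p1))) || !p3), ((p2 && p5) == !p1).
  branch 1 (add ((!p2 && (p4 && (p1 || p1))) || !p3), !((p2 && p5) == !p1)):
    ((!p2 && (p4 && (p1 || p1))) || !p3): β-rule — branch into (!p2 && (p4 && (p1 || p1)))  //  !p3.
      branch 1.1 (add (!p2 && (p4 && (p1 || p1)))):
        (!p2 && (p4 && (p1 || p1))): α-rule — add !p2, (p4 && (p1 || p1)).
        (p4 && (p1 || p1)): α-rule — add p4, (p1 || p1).
        !((p2 && p5) == !p1): β-rule — branch into (p2 && p5), !!p1  //  !(p2 && p5), !p1.
          branch 1.1.1 (add (p2 && p5), !!p1):
            (p2 && p5): α-rule — add p2, p5.
            × closes — contains both p2 and !p2.
          branch 1.1.2 (add !(p2 && p5), !p1):
            (p1 || p1): β-rule — branch into p1  //  p1.
              branch 1.1.2.1 (add p1):
                × closes — contains both p1 and !p1.
              branch 1.1.2.2 (add p1):
                × closes — contains both p1 and !p1.
      branch 1.2 (add !p3):
        !((p2 && p5) == !p1): β-rule — branch into (p2 && p5), !!p1  //  !(p2 && p5), !p1.
          branch 1.2.1 (add (p2 && p5), !!p1):
            (p2 && p5): α-rule — add p2, p5.
            ○ open, literals {p1=1, p2=1, p3=0, p5=1}.
          branch 1.2.2 (add !(p2 && p5), !p1):
            !(p2 && p5): β-rule — branch into !p2  //  !p5.
              branch 1.2.2.1 (add !p2):
                ○ open, literals {p1=0, p2=0, p3=0}.
              branch 1.2.2.2 (add !p5):
                ○ open, literals {p1=0, p3=0, p5=0}.
  branch 2 (add !((!p2 && (p4 && (p1 || p1))) || !p3), ((p2 && p5) == !p1)):
    !((!p2 && (p4 && (p1 || p1))) || !p3): α-rule — add !(!p2 && (p4 && (p1 || p1))), !!p3.
    ((p2 && p5) == !p1): β-rule — branch into (p2 && p5), !p1  //  !(p2 && p5), !!p1.
      branch 2.1 (add (p2 && p5), !p1):
        (p2 && p5): α-rule — add p2, p5.
        !(!p2 && (p4 && (p1 || p1))): β-rule — branch into !!p2  //  !(p4 && (p1 || p1)).
          branch 2.1.1 (add !!p2):
            ○ open, literals {p1=0, p2=1, p3=1, p5=1}.
          branch 2.1.2 (add !(p4 && (p1 || p1))):
            !(p4 && (p1 || p1)): β-rule — branch into !p4  //  !(p1 || p1).
              branch 2.1.2.1 (add !p4):
                ○ open, literals {p1=0, p2=1, p3=1, p4=0, p5=1}.
              branch 2.1.2.2 (add !(p1 || p1)):
                !(p1 || p1): α-rule — add !p1, !p1.
                ○ open, literals {p1=0, p2=1, p3=1, p5=1}.
      branch 2.2 (add !(p2 && p5), !!p1):
        !(!p2 && (p4 && (p1 || p1))): β-rule — branch into !!p2  //  !(p4 && (p1 || p1)).
          branch 2.2.1 (add !!p2):
            !(p2 && p5): β-rule — branch into !p2  //  !p5.
              branch 2.2.1.1 (add !p2):
                × closes — contains both p2 and !p2.
              branch 2.2.1.2 (add !p5):
                ○ open, literals {p1=1, p2=1, p3=1, p5=0}.
          branch 2.2.2 (add !(p4 && (p1 || p1))):
            !(p2 && p5): β-rule — branch into !p2  //  !p5.
              branch 2.2.2.1 (add !p2):
                !(p4 && (p1 || p1)): β-rule — branch into !p4  //  !(p1 || p1).
                  branch 2.2.2.1.1 (add !p4):
                    ○ open, literals {p1=1, p2=0, p3=1, p4=0}.
                  branch 2.2.2.1.2 (add !(p1 || p1)):
                    !(p1 || p1): α-rule — add !p1, !p1.
                    × closes — contains both p1 and !p1.
              branch 2.2.2.2 (add !p5):
                !(p4 && (p1 || p1)): β-rule — branch into !p4  //  !(p1 || p1).
                  branch 2.2.2.2.1 (add !p4):
                    ○ open, literals {p1=1, p3=1, p4=0, p5=0}.
                  branch 2.2.2.2.2 (add !(p1 || p1)):
                    !(p1 || p1): α-rule — add !p1, !p1.
                    × closes — contains both p1 and !p1.
6 branches closed, 9 open.
An open branch gives a countermodel: p1=1, p2=1, p3=0, p5=1 (unmentioned atoms arbitrary); under it the original formula is false.

Not valid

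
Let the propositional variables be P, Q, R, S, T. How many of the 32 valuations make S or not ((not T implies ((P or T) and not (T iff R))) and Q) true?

27

Initial set: {(S or not ((not T implies ((P or T) and not (T iff R))) and Q))}.
(S or not ((not T implies ((P or T) and not (T iff R))) and Q)): β-rule — branch into S  //  not ((not T implies ((P or T) and not (T iff R))) and Q).
  branch 1 (add S):
    ○ open, literals {S=1}.
  branch 2 (add not ((not T implies ((P or T) and not (T iff R))) and Q)):
    not ((not T implies ((P or T) and not (T iff R))) and Q): β-rule — branch into not (not T implies ((P or T) and not (T iff R)))  //  not Q.
      branch 2.1 (add not (not T implies ((P or T) and not (T iff R)))):
        not (not T implies ((P or T) and not (T iff R))): α-rule — add not T, not ((P or T) and not (T iff R)).
        not ((P or T) and not (T iff R)): β-rule — branch into not (P or T)  //  not not (T iff R).
          branch 2.1.1 (add not (P or T)):
            not (P or T): α-rule — add not P, not T.
            ○ open, literals {P=0, T=0}.
          branch 2.1.2 (add not not (T iff R)):
            not not (T iff R): β-rule — branch into T, R  //  not T, not R.
              branch 2.1.2.1 (add T, R):
                × closes — contains both T and not T.
              branch 2.1.2.2 (add not T, not R):
                ○ open, literals {R=0, T=0}.
      branch 2.2 (add not Q):
        ○ open, literals {Q=0}.
1 branch closed, 4 open.
Each open branch fixes some atoms; the unmentioned ones are free. Counting distinct full assignments: branch {S=1} (P, Q, R, T) contributes 16 new; branch {P=0, T=0} (Q, R, S) contributes 4 new; branch {R=0, T=0} (P, Q, S) contributes 2 new; branch {Q=0} (P, R, S, T) contributes 5 new. Total: 27.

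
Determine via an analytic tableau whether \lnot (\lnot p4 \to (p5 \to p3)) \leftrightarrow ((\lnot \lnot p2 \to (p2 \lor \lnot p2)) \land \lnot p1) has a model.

Satisfiable

Initial set: {(\lnot (\lnot p4 \to (p5 \to p3)) \leftrightarrow ((\lnot \lnot p2 \to (p2 \lor \lnot p2)) \land \lnot p1))}.
(\lnot (\lnot p4 \to (p5 \to p3)) \leftrightarrow ((\lnot \lnot p2 \to (p2 \lor \lnot p2)) \land \lnot p1)): β-rule — branch into \lnot (\lnot p4 \to (p5 \to p3)), ((\lnot \lnot p2 \to (p2 \lor \lnot p2)) \land \lnot p1)  //  \lnot \lnot (\lnot p4 \to (p5 \to p3)), \lnot ((\lnot \lnot p2 \to (p2 \lor \lnot p2)) \land \lnot p1).
  branch 1 (add \lnot (\lnot p4 \to (p5 \to p3)), ((\lnot \lnot p2 \to (p2 \lor \lnot p2)) \land \lnot p1)):
    \lnot (\lnot p4 \to (p5 \to p3)): α-rule — add \lnot p4, \lnot (p5 \to p3).
    ((\lnot \lnot p2 \to (p2 \lor \lnot p2)) \land \lnot p1): α-rule — add (\lnot \lnot p2 \to (p2 \lor \lnot p2)), \lnot p1.
    \lnot (p5 \to p3): α-rule — add p5, \lnot p3.
    (\lnot \lnot p2 \to (p2 \lor \lnot p2)): β-rule — branch into \lnot \lnot \lnot p2  //  (p2 \lor \lnot p2).
      branch 1.1 (add \lnot \lnot \lnot p2):
        \lnot \lnot \lnot p2: drop double negation, giving \lnot p2.
        ○ open, literals {p1=0, p2=0, p3=0, p4=0, p5=1}.
      branch 1.2 (add (p2 \lor \lnot p2)):
        (p2 \lor \lnot p2): β-rule — branch into p2  //  \lnot p2.
          branch 1.2.1 (add p2):
            ○ open, literals {p1=0, p2=1, p3=0, p4=0, p5=1}.
          branch 1.2.2 (add \lnot p2):
            ○ open, literals {p1=0, p2=0, p3=0, p4=0, p5=1}.
  branch 2 (add \lnot \lnot (\lnot p4 \to (p5 \to p3)), \lnot ((\lnot \lnot p2 \to (p2 \lor \lnot p2)) \land \lnot p1)):
    \lnot \lnot (\lnot p4 \to (p5 \to p3)): β-rule — branch into \lnot \lnot p4  //  (p5 \to p3).
      branch 2.1 (add \lnot \lnot p4):
        \lnot ((\lnot \lnot p2 \to (p2 \lor \lnot p2)) \land \lnot p1): β-rule — branch into \lnot (\lnot \lnot p2 \to (p2 \lor \lnot p2))  //  \lnot \lnot p1.
          branch 2.1.1 (add \lnot (\lnot \lnot p2 \to (p2 \lor \lnot p2))):
            \lnot (\lnot \lnot p2 \to (p2 \lor \lnot p2)): α-rule — add \lnot \lnot p2, \lnot (p2 \lor \lnot p2).
            \lnot \lnot p2: drop double negation, giving p2.
            \lnot (p2 \lor \lnot p2): α-rule — add \lnot p2, \lnot \lnot p2.
            × closes — contains both p2 and \lnot p2.
          branch 2.1.2 (add \lnot \lnot p1):
            ○ open, literals {p1=1, p4=1}.
      branch 2.2 (add (p5 \to p3)):
        \lnot ((\lnot \lnot p2 \to (p2 \lor \lnot p2)) \land \lnot p1): β-rule — branch into \lnot (\lnot \lnot p2 \to (p2 \lor \lnot p2))  //  \lnot \lnot p1.
          branch 2.2.1 (add \lnot (\lnot \lnot p2 \to (p2 \lor \lnot p2))):
            \lnot (\lnot \lnot p2 \to (p2 \lor \lnot p2)): α-rule — add \lnot \lnot p2, \lnot (p2 \lor \lnot p2).
            \lnot \lnot p2: drop double negation, giving p2.
            \lnot (p2 \lor \lnot p2): α-rule — add \lnot p2, \lnot \lnot p2.
            × closes — contains both p2 and \lnot p2.
          branch 2.2.2 (add \lnot \lnot p1):
            (p5 \to p3): β-rule — branch into \lnot p5  //  p3.
              branch 2.2.2.1 (add \lnot p5):
                ○ open, literals {p1=1, p5=0}.
              branch 2.2.2.2 (add p3):
                ○ open, literals {p1=1, p3=1}.
2 branches closed, 6 open.
An open branch gives a satisfying assignment: p1=0, p2=0, p3=0, p4=0, p5=1.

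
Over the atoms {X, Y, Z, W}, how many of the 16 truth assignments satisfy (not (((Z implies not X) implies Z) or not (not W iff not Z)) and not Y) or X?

Initial set: {((not (((Z implies not X) implies Z) or not (not W iff not Z)) and not Y) or X)}.
((not (((Z implies not X) implies Z) or not (not W iff not Z)) and not Y) or X): β-rule — branch into (not (((Z implies not X) implies Z) or not (not W iff not Z)) and not Y)  //  X.
  branch 1 (add (not (((Z implies not X) implies Z) or not (not W iff not Z)) and not Y)):
    (not (((Z implies not X) implies Z) or not (not W iff not Z)) and not Y): α-rule — add not (((Z implies not X) implies Z) or not (not W iff not Z)), not Y.
    not (((Z implies not X) implies Z) or not (not W iff not Z)): α-rule — add not ((Z implies not X) implies Z), not not (not W iff not Z).
    not ((Z implies not X) implies Z): α-rule — add (Z implies not X), not Z.
    not not (not W iff not Z): β-rule — branch into not W, not Z  //  not not W, not not Z.
      branch 1.1 (add not W, not Z):
        (Z implies not X): β-rule — branch into not Z  //  not X.
          branch 1.1.1 (add not Z):
            ○ open, literals {W=F, Y=F, Z=F}.
          branch 1.1.2 (add not X):
            ○ open, literals {W=F, X=F, Y=F, Z=F}.
      branch 1.2 (add not not W, not not Z):
        × closes — contains both Z and not Z.
  branch 2 (add X):
    ○ open, literals {X=T}.
1 branch closed, 3 open.
Each open branch fixes some atoms; the unmentioned ones are free. Counting distinct full assignments: branch {W=F, Y=F, Z=F} (X) contributes 2 new; branch {W=F, X=F, Y=F, Z=F} (none free) contributes 0 new; branch {X=T} (Y, Z, W) contributes 7 new. Total: 9.

9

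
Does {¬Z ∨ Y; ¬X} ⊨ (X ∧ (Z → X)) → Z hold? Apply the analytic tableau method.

Initial set: {(¬Z ∨ Y); ¬X; ¬((X ∧ (Z → X)) → Z)}.
¬((X ∧ (Z → X)) → Z): α-rule — add (X ∧ (Z → X)), ¬Z.
(X ∧ (Z → X)): α-rule — add X, (Z → X).
× closes — contains both X and ¬X.
All 1 branch closes.
Every branch closed, so the premises entail the conclusion.

Yes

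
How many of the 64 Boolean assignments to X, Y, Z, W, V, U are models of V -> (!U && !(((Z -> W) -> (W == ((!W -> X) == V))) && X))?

Initial set: {(V -> (!U && !(((Z -> W) -> (W == ((!W -> X) == V))) && X)))}.
(V -> (!U && !(((Z -> W) -> (W == ((!W -> X) == V))) && X))): β-rule — branch into !V  //  (!U && !(((Z -> W) -> (W == ((!W -> X) == V))) && X)).
  branch 1 (add !V):
    ○ open, literals {V=F}.
  branch 2 (add (!U && !(((Z -> W) -> (W == ((!W -> X) == V))) && X))):
    (!U && !(((Z -> W) -> (W == ((!W -> X) == V))) && X)): α-rule — add !U, !(((Z -> W) -> (W == ((!W -> X) == V))) && X).
    !(((Z -> W) -> (W == ((!W -> X) == V))) && X): β-rule — branch into !((Z -> W) -> (W == ((!W -> X) == V)))  //  !X.
      branch 2.1 (add !((Z -> W) -> (W == ((!W -> X) == V)))):
        !((Z -> W) -> (W == ((!W -> X) == V))): α-rule — add (Z -> W), !(W == ((!W -> X) == V)).
        (Z -> W): β-rule — branch into !Z  //  W.
          branch 2.1.1 (add !Z):
            !(W == ((!W -> X) == V)): β-rule — branch into W, !((!W -> X) == V)  //  !W, ((!W -> X) == V).
              branch 2.1.1.1 (add W, !((!W -> X) == V)):
                !((!W -> X) == V): β-rule — branch into (!W -> X), !V  //  !(!W -> X), V.
                  branch 2.1.1.1.1 (add (!W -> X), !V):
                    (!W -> X): β-rule — branch into !!W  //  X.
                      branch 2.1.1.1.1.1 (add !!W):
                        ○ open, literals {U=F, V=F, W=T, Z=F}.
                      branch 2.1.1.1.1.2 (add X):
                        ○ open, literals {U=F, V=F, W=T, X=T, Z=F}.
                  branch 2.1.1.1.2 (add !(!W -> X), V):
                    !(!W -> X): α-rule — add !W, !X.
                    × closes — contains both W and !W.
              branch 2.1.1.2 (add !W, ((!W -> X) == V)):
                ((!W -> X) == V): β-rule — branch into (!W -> X), V  //  !(!W -> X), !V.
                  branch 2.1.1.2.1 (add (!W -> X), V):
                    (!W -> X): β-rule — branch into !!W  //  X.
                      branch 2.1.1.2.1.1 (add !!W):
                        × closes — contains both W and !W.
                      branch 2.1.1.2.1.2 (add X):
                        ○ open, literals {U=F, V=T, W=F, X=T, Z=F}.
                  branch 2.1.1.2.2 (add !(!W -> X), !V):
                    !(!W -> X): α-rule — add !W, !X.
                    ○ open, literals {U=F, V=F, W=F, X=F, Z=F}.
          branch 2.1.2 (add W):
            !(W == ((!W -> X) == V)): β-rule — branch into W, !((!W -> X) == V)  //  !W, ((!W -> X) == V).
              branch 2.1.2.1 (add W, !((!W -> X) == V)):
                !((!W -> X) == V): β-rule — branch into (!W -> X), !V  //  !(!W -> X), V.
                  branch 2.1.2.1.1 (add (!W -> X), !V):
                    (!W -> X): β-rule — branch into !!W  //  X.
                      branch 2.1.2.1.1.1 (add !!W):
                        ○ open, literals {U=F, V=F, W=T}.
                      branch 2.1.2.1.1.2 (add X):
                        ○ open, literals {U=F, V=F, W=T, X=T}.
                  branch 2.1.2.1.2 (add !(!W -> X), V):
                    !(!W -> X): α-rule — add !W, !X.
                    × closes — contains both W and !W.
              branch 2.1.2.2 (add !W, ((!W -> X) == V)):
                × closes — contains both W and !W.
      branch 2.2 (add !X):
        ○ open, literals {U=F, X=F}.
4 branches closed, 8 open.
Each open branch fixes some atoms; the unmentioned ones are free. Counting distinct full assignments: branch {V=F} (X, Y, Z, W, U) contributes 32 new; branch {U=F, V=F, W=T, Z=F} (X, Y) contributes 0 new; branch {U=F, V=F, W=T, X=T, Z=F} (Y) contributes 0 new; branch {U=F, V=T, W=F, X=T, Z=F} (Y) contributes 2 new; branch {U=F, V=F, W=F, X=F, Z=F} (Y) contributes 0 new; branch {U=F, V=F, W=T} (X, Y, Z) contributes 0 new; branch {U=F, V=F, W=T, X=T} (Y, Z) contributes 0 new; branch {U=F, X=F} (Y, Z, W, V) contributes 8 new. Total: 42.

42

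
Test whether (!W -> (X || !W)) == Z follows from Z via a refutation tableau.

Yes

Initial set: {Z; !((!W -> (X || !W)) == Z)}.
!((!W -> (X || !W)) == Z): β-rule — branch into (!W -> (X || !W)), !Z  //  !(!W -> (X || !W)), Z.
  branch 1 (add (!W -> (X || !W)), !Z):
    × closes — contains both Z and !Z.
  branch 2 (add !(!W -> (X || !W)), Z):
    !(!W -> (X || !W)): α-rule — add !W, !(X || !W).
    !(X || !W): α-rule — add !X, !!W.
    × closes — contains both W and !W.
All 2 branches close.
Every branch closed, so the premises entail the conclusion.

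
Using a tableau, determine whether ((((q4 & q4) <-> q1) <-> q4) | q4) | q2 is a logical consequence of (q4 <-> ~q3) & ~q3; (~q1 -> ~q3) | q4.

Yes

Initial set: {((q4 <-> ~q3) & ~q3); ((~q1 -> ~q3) | q4); ~(((((q4 & q4) <-> q1) <-> q4) | q4) | q2)}.
((q4 <-> ~q3) & ~q3): α-rule — add (q4 <-> ~q3), ~q3.
~(((((q4 & q4) <-> q1) <-> q4) | q4) | q2): α-rule — add ~((((q4 & q4) <-> q1) <-> q4) | q4), ~q2.
~((((q4 & q4) <-> q1) <-> q4) | q4): α-rule — add ~(((q4 & q4) <-> q1) <-> q4), ~q4.
((~q1 -> ~q3) | q4): β-rule — branch into (~q1 -> ~q3)  //  q4.
  branch 1 (add (~q1 -> ~q3)):
    (q4 <-> ~q3): β-rule — branch into q4, ~q3  //  ~q4, ~~q3.
      branch 1.1 (add q4, ~q3):
        × closes — contains both q4 and ~q4.
      branch 1.2 (add ~q4, ~~q3):
        × closes — contains both q3 and ~q3.
  branch 2 (add q4):
    × closes — contains both q4 and ~q4.
All 3 branches close.
Every branch closed, so the premises entail the conclusion.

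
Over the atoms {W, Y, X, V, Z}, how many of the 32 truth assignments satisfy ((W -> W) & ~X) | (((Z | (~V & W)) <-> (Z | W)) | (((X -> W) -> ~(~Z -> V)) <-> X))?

30

Initial set: {(((W -> W) & ~X) | (((Z | (~V & W)) <-> (Z | W)) | (((X -> W) -> ~(~Z -> V)) <-> X)))}.
(((W -> W) & ~X) | (((Z | (~V & W)) <-> (Z | W)) | (((X -> W) -> ~(~Z -> V)) <-> X))): β-rule — branch into ((W -> W) & ~X)  //  (((Z | (~V & W)) <-> (Z | W)) | (((X -> W) -> ~(~Z -> V)) <-> X)).
  branch 1 (add ((W -> W) & ~X)):
    ((W -> W) & ~X): α-rule — add (W -> W), ~X.
    (W -> W): β-rule — branch into ~W  //  W.
      branch 1.1 (add ~W):
        ○ open, literals {W=false, X=false}.
      branch 1.2 (add W):
        ○ open, literals {W=true, X=false}.
  branch 2 (add (((Z | (~V & W)) <-> (Z | W)) | (((X -> W) -> ~(~Z -> V)) <-> X))):
    (((Z | (~V & W)) <-> (Z | W)) | (((X -> W) -> ~(~Z -> V)) <-> X)): β-rule — branch into ((Z | (~V & W)) <-> (Z | W))  //  (((X -> W) -> ~(~Z -> V)) <-> X).
      branch 2.1 (add ((Z | (~V & W)) <-> (Z | W))):
        ((Z | (~V & W)) <-> (Z | W)): β-rule — branch into (Z | (~V & W)), (Z | W)  //  ~(Z | (~V & W)), ~(Z | W).
          branch 2.1.1 (add (Z | (~V & W)), (Z | W)):
            (Z | (~V & W)): β-rule — branch into Z  //  (~V & W).
              branch 2.1.1.1 (add Z):
                (Z | W): β-rule — branch into Z  //  W.
                  branch 2.1.1.1.1 (add Z):
                    ○ open, literals {Z=true}.
                  branch 2.1.1.1.2 (add W):
                    ○ open, literals {W=true, Z=true}.
              branch 2.1.1.2 (add (~V & W)):
                (~V & W): α-rule — add ~V, W.
                (Z | W): β-rule — branch into Z  //  W.
                  branch 2.1.1.2.1 (add Z):
                    ○ open, literals {V=false, W=true, Z=true}.
                  branch 2.1.1.2.2 (add W):
                    ○ open, literals {V=false, W=true}.
          branch 2.1.2 (add ~(Z | (~V & W)), ~(Z | W)):
            ~(Z | (~V & W)): α-rule — add ~Z, ~(~V & W).
            ~(Z | W): α-rule — add ~Z, ~W.
            ~(~V & W): β-rule — branch into ~~V  //  ~W.
              branch 2.1.2.1 (add ~~V):
                ○ open, literals {V=true, W=false, Z=false}.
              branch 2.1.2.2 (add ~W):
                ○ open, literals {W=false, Z=false}.
      branch 2.2 (add (((X -> W) -> ~(~Z -> V)) <-> X)):
        (((X -> W) -> ~(~Z -> V)) <-> X): β-rule — branch into ((X -> W) -> ~(~Z -> V)), X  //  ~((X -> W) -> ~(~Z -> V)), ~X.
          branch 2.2.1 (add ((X -> W) -> ~(~Z -> V)), X):
            ((X -> W) -> ~(~Z -> V)): β-rule — branch into ~(X -> W)  //  ~(~Z -> V).
              branch 2.2.1.1 (add ~(X -> W)):
                ~(X -> W): α-rule — add X, ~W.
                ○ open, literals {W=false, X=true}.
              branch 2.2.1.2 (add ~(~Z -> V)):
                ~(~Z -> V): α-rule — add ~Z, ~V.
                ○ open, literals {V=false, X=true, Z=false}.
          branch 2.2.2 (add ~((X -> W) -> ~(~Z -> V)), ~X):
            ~((X -> W) -> ~(~Z -> V)): α-rule — add (X -> W), ~~(~Z -> V).
            (X -> W): β-rule — branch into ~X  //  W.
              branch 2.2.2.1 (add ~X):
                ~~(~Z -> V): β-rule — branch into ~~Z  //  V.
                  branch 2.2.2.1.1 (add ~~Z):
                    ○ open, literals {X=false, Z=true}.
                  branch 2.2.2.1.2 (add V):
                    ○ open, literals {V=true, X=false}.
              branch 2.2.2.2 (add W):
                ~~(~Z -> V): β-rule — branch into ~~Z  //  V.
                  branch 2.2.2.2.1 (add ~~Z):
                    ○ open, literals {W=true, X=false, Z=true}.
                  branch 2.2.2.2.2 (add V):
                    ○ open, literals {V=true, W=true, X=false}.
0 branches closed, 14 open.
Each open branch fixes some atoms; the unmentioned ones are free. Counting distinct full assignments: branch {W=false, X=false} (Y, V, Z) contributes 8 new; branch {W=true, X=false} (Y, V, Z) contributes 8 new; branch {Z=true} (W, Y, X, V) contributes 8 new; branch {W=true, Z=true} (Y, X, V) contributes 0 new; branch {V=false, W=true, Z=true} (Y, X) contributes 0 new; branch {V=false, W=true} (Y, X, Z) contributes 2 new; branch {V=true, W=false, Z=false} (Y, X) contributes 2 new; branch {W=false, Z=false} (Y, X, V) contributes 2 new; branch {W=false, X=true} (Y, V, Z) contributes 0 new; branch {V=false, X=true, Z=false} (W, Y) contributes 0 new; branch {X=false, Z=true} (W, Y, V) contributes 0 new; branch {V=true, X=false} (W, Y, Z) contributes 0 new; branch {W=true, X=false, Z=true} (Y, V) contributes 0 new; branch {V=true, W=true, X=false} (Y, Z) contributes 0 new. Total: 30.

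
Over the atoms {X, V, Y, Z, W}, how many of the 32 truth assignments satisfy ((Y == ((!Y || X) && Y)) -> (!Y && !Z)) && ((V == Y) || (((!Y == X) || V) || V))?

Initial set: {T (((Y == ((!Y || X) && Y)) -> (!Y && !Z)) && ((V == Y) || (((!Y == X) || V) || V)))}.
T (((Y == ((!Y || X) && Y)) -> (!Y && !Z)) && ((V == Y) || (((!Y == X) || V) || V))): α-rule — add T ((Y == ((!Y || X) && Y)) -> (!Y && !Z)), T ((V == Y) || (((!Y == X) || V) || V)).
T ((Y == ((!Y || X) && Y)) -> (!Y && !Z)): β-rule — branch into F (Y == ((!Y || X) && Y))  //  T (!Y && !Z).
  branch 1 (add F (Y == ((!Y || X) && Y))):
    T ((V == Y) || (((!Y == X) || V) || V)): β-rule — branch into T (V == Y)  //  T (((!Y == X) || V) || V).
      branch 1.1 (add T (V == Y)):
        F (Y == ((!Y || X) && Y)): β-rule — branch into T Y, F ((!Y || X) && Y)  //  F Y, T ((!Y || X) && Y).
          branch 1.1.1 (add T Y, F ((!Y || X) && Y)):
            T (V == Y): β-rule — branch into T V, T Y  //  F V, F Y.
              branch 1.1.1.1 (add T V, T Y):
                F ((!Y || X) && Y): β-rule — branch into F (!Y || X)  //  F Y.
                  branch 1.1.1.1.1 (add F (!Y || X)):
                    F (!Y || X): α-rule — add F !Y, F X.
                    ○ open, literals {V=true, X=false, Y=true}.
                  branch 1.1.1.1.2 (add F Y):
                    × closes — contains both Y and !Y.
              branch 1.1.1.2 (add F V, F Y):
                × closes — contains both Y and !Y.
          branch 1.1.2 (add F Y, T ((!Y || X) && Y)):
            T ((!Y || X) && Y): α-rule — add T (!Y || X), T Y.
            × closes — contains both Y and !Y.
      branch 1.2 (add T (((!Y == X) || V) || V)):
        F (Y == ((!Y || X) && Y)): β-rule — branch into T Y, F ((!Y || X) && Y)  //  F Y, T ((!Y || X) && Y).
          branch 1.2.1 (add T Y, F ((!Y || X) && Y)):
            T (((!Y == X) || V) || V): β-rule — branch into T ((!Y == X) || V)  //  T V.
              branch 1.2.1.1 (add T ((!Y == X) || V)):
                F ((!Y || X) && Y): β-rule — branch into F (!Y || X)  //  F Y.
                  branch 1.2.1.1.1 (add F (!Y || X)):
                    F (!Y || X): α-rule — add F !Y, F X.
                    T ((!Y == X) || V): β-rule — branch into T (!Y == X)  //  T V.
                      branch 1.2.1.1.1.1 (add T (!Y == X)):
                        T (!Y == X): β-rule — branch into T !Y, T X  //  F !Y, F X.
                          branch 1.2.1.1.1.1.1 (add T !Y, T X):
                            × closes — contains both Y and !Y.
                          branch 1.2.1.1.1.1.2 (add F !Y, F X):
                            ○ open, literals {X=false, Y=true}.
                      branch 1.2.1.1.1.2 (add T V):
                        ○ open, literals {V=true, X=false, Y=true}.
                  branch 1.2.1.1.2 (add F Y):
                    × closes — contains both Y and !Y.
              branch 1.2.1.2 (add T V):
                F ((!Y || X) && Y): β-rule — branch into F (!Y || X)  //  F Y.
                  branch 1.2.1.2.1 (add F (!Y || X)):
                    F (!Y || X): α-rule — add F !Y, F X.
                    ○ open, literals {V=true, X=false, Y=true}.
                  branch 1.2.1.2.2 (add F Y):
                    × closes — contains both Y and !Y.
          branch 1.2.2 (add F Y, T ((!Y || X) && Y)):
            T ((!Y || X) && Y): α-rule — add T (!Y || X), T Y.
            × closes — contains both Y and !Y.
  branch 2 (add T (!Y && !Z)):
    T (!Y && !Z): α-rule — add T !Y, T !Z.
    T ((V == Y) || (((!Y == X) || V) || V)): β-rule — branch into T (V == Y)  //  T (((!Y == X) || V) || V).
      branch 2.1 (add T (V == Y)):
        T (V == Y): β-rule — branch into T V, T Y  //  F V, F Y.
          branch 2.1.1 (add T V, T Y):
            × closes — contains both Y and !Y.
          branch 2.1.2 (add F V, F Y):
            ○ open, literals {V=false, Y=false, Z=false}.
      branch 2.2 (add T (((!Y == X) || V) || V)):
        T (((!Y == X) || V) || V): β-rule — branch into T ((!Y == X) || V)  //  T V.
          branch 2.2.1 (add T ((!Y == X) || V)):
            T ((!Y == X) || V): β-rule — branch into T (!Y == X)  //  T V.
              branch 2.2.1.1 (add T (!Y == X)):
                T (!Y == X): β-rule — branch into T !Y, T X  //  F !Y, F X.
                  branch 2.2.1.1.1 (add T !Y, T X):
                    ○ open, literals {X=true, Y=false, Z=false}.
                  branch 2.2.1.1.2 (add F !Y, F X):
                    × closes — contains both Y and !Y.
              branch 2.2.1.2 (add T V):
                ○ open, literals {V=true, Y=false, Z=false}.
          branch 2.2.2 (add T V):
            ○ open, literals {V=true, Y=false, Z=false}.
9 branches closed, 8 open.
Each open branch fixes some atoms; the unmentioned ones are free. Counting distinct full assignments: branch {V=true, X=false, Y=true} (Z, W) contributes 4 new; branch {X=false, Y=true} (V, Z, W) contributes 4 new; branch {V=true, X=false, Y=true} (Z, W) contributes 0 new; branch {V=true, X=false, Y=true} (Z, W) contributes 0 new; branch {V=false, Y=false, Z=false} (X, W) contributes 4 new; branch {X=true, Y=false, Z=false} (V, W) contributes 2 new; branch {V=true, Y=false, Z=false} (X, W) contributes 2 new; branch {V=true, Y=false, Z=false} (X, W) contributes 0 new. Total: 16.

16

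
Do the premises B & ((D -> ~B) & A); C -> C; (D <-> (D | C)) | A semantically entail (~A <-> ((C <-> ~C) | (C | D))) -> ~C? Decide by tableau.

Initial set: {(B & ((D -> ~B) & A)); (C -> C); ((D <-> (D | C)) | A); ~((~A <-> ((C <-> ~C) | (C | D))) -> ~C)}.
(B & ((D -> ~B) & A)): α-rule — add B, ((D -> ~B) & A).
~((~A <-> ((C <-> ~C) | (C | D))) -> ~C): α-rule — add (~A <-> ((C <-> ~C) | (C | D))), ~~C.
((D -> ~B) & A): α-rule — add (D -> ~B), A.
(C -> C): β-rule — branch into ~C  //  C.
  branch 1 (add ~C):
    × closes — contains both C and ~C.
  branch 2 (add C):
    ((D <-> (D | C)) | A): β-rule — branch into (D <-> (D | C))  //  A.
      branch 2.1 (add (D <-> (D | C))):
        (~A <-> ((C <-> ~C) | (C | D))): β-rule — branch into ~A, ((C <-> ~C) | (C | D))  //  ~~A, ~((C <-> ~C) | (C | D)).
          branch 2.1.1 (add ~A, ((C <-> ~C) | (C | D))):
            × closes — contains both A and ~A.
          branch 2.1.2 (add ~~A, ~((C <-> ~C) | (C | D))):
            ~((C <-> ~C) | (C | D)): α-rule — add ~(C <-> ~C), ~(C | D).
            ~(C | D): α-rule — add ~C, ~D.
            × closes — contains both C and ~C.
      branch 2.2 (add A):
        (~A <-> ((C <-> ~C) | (C | D))): β-rule — branch into ~A, ((C <-> ~C) | (C | D))  //  ~~A, ~((C <-> ~C) | (C | D)).
          branch 2.2.1 (add ~A, ((C <-> ~C) | (C | D))):
            × closes — contains both A and ~A.
          branch 2.2.2 (add ~~A, ~((C <-> ~C) | (C | D))):
            ~((C <-> ~C) | (C | D)): α-rule — add ~(C <-> ~C), ~(C | D).
            ~(C | D): α-rule — add ~C, ~D.
            × closes — contains both C and ~C.
All 5 branches close.
Every branch closed, so the premises entail the conclusion.

Yes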